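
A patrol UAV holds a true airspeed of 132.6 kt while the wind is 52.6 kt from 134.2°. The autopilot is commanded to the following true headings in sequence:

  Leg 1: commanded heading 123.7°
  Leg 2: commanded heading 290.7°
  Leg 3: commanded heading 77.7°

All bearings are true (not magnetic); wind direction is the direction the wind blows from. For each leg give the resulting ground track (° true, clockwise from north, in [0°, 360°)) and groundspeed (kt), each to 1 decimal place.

Leg 1: heading 123.7°; drift -6.8° → track 116.9°, groundspeed 81.4 kt
Leg 2: heading 290.7°; drift +6.6° → track 297.3°, groundspeed 182.0 kt
Leg 3: heading 77.7°; drift -23.0° → track 54.7°, groundspeed 112.5 kt

Leg 1: track=116.9°, groundspeed=81.4 kt
Leg 2: track=297.3°, groundspeed=182.0 kt
Leg 3: track=54.7°, groundspeed=112.5 kt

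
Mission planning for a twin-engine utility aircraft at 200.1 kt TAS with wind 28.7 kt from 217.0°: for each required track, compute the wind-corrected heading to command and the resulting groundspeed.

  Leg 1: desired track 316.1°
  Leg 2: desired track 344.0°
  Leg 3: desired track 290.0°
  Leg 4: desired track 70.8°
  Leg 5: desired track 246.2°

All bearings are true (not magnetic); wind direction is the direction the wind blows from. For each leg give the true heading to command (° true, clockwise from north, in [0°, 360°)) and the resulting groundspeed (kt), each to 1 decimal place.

Leg 1: desired track 316.1°; wind correction -8.1° → command heading 308.0°, groundspeed 202.6 kt
Leg 2: desired track 344.0°; wind correction -6.6° → command heading 337.4°, groundspeed 216.1 kt
Leg 3: desired track 290.0°; wind correction -7.9° → command heading 282.1°, groundspeed 189.8 kt
Leg 4: desired track 70.8°; wind correction +4.6° → command heading 75.4°, groundspeed 223.3 kt
Leg 5: desired track 246.2°; wind correction -4.0° → command heading 242.2°, groundspeed 174.6 kt

Leg 1: heading=308.0°, groundspeed=202.6 kt
Leg 2: heading=337.4°, groundspeed=216.1 kt
Leg 3: heading=282.1°, groundspeed=189.8 kt
Leg 4: heading=75.4°, groundspeed=223.3 kt
Leg 5: heading=242.2°, groundspeed=174.6 kt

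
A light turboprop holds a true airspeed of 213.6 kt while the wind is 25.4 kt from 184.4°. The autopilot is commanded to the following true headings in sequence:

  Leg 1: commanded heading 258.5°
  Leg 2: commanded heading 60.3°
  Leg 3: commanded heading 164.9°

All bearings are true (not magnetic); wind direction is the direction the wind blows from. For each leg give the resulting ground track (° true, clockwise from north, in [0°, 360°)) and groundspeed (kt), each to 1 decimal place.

Leg 1: track=265.2°, groundspeed=208.1 kt
Leg 2: track=55.0°, groundspeed=228.8 kt
Leg 3: track=162.3°, groundspeed=189.8 kt

Leg 1: heading 258.5°; drift +6.7° → track 265.2°, groundspeed 208.1 kt
Leg 2: heading 60.3°; drift -5.3° → track 55.0°, groundspeed 228.8 kt
Leg 3: heading 164.9°; drift -2.6° → track 162.3°, groundspeed 189.8 kt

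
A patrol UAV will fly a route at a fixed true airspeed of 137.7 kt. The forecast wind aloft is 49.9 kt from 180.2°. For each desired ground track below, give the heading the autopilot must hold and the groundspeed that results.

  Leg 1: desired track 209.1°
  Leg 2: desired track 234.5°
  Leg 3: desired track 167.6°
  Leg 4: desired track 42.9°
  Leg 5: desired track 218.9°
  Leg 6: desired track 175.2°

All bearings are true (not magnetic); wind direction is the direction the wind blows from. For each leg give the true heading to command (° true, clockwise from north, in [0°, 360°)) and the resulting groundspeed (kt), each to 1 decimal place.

Leg 1: heading=199.0°, groundspeed=91.9 kt
Leg 2: heading=217.4°, groundspeed=102.5 kt
Leg 3: heading=172.1°, groundspeed=88.6 kt
Leg 4: heading=57.1°, groundspeed=170.1 kt
Leg 5: heading=205.8°, groundspeed=95.2 kt
Leg 6: heading=177.0°, groundspeed=87.9 kt

Leg 1: desired track 209.1°; wind correction -10.1° → command heading 199.0°, groundspeed 91.9 kt
Leg 2: desired track 234.5°; wind correction -17.1° → command heading 217.4°, groundspeed 102.5 kt
Leg 3: desired track 167.6°; wind correction +4.5° → command heading 172.1°, groundspeed 88.6 kt
Leg 4: desired track 42.9°; wind correction +14.2° → command heading 57.1°, groundspeed 170.1 kt
Leg 5: desired track 218.9°; wind correction -13.1° → command heading 205.8°, groundspeed 95.2 kt
Leg 6: desired track 175.2°; wind correction +1.8° → command heading 177.0°, groundspeed 87.9 kt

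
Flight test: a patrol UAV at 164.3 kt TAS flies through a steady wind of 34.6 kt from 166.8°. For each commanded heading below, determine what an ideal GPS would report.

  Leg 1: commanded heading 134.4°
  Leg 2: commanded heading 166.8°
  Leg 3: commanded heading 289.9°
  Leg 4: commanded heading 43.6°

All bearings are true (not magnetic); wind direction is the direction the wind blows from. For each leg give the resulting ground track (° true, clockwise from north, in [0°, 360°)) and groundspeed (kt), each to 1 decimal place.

Leg 1: track=126.6°, groundspeed=136.4 kt
Leg 2: track=166.8°, groundspeed=129.7 kt
Leg 3: track=298.9°, groundspeed=185.5 kt
Leg 4: track=34.6°, groundspeed=185.5 kt

Leg 1: heading 134.4°; drift -7.8° → track 126.6°, groundspeed 136.4 kt
Leg 2: heading 166.8°; drift +0.0° → track 166.8°, groundspeed 129.7 kt
Leg 3: heading 289.9°; drift +9.0° → track 298.9°, groundspeed 185.5 kt
Leg 4: heading 43.6°; drift -9.0° → track 34.6°, groundspeed 185.5 kt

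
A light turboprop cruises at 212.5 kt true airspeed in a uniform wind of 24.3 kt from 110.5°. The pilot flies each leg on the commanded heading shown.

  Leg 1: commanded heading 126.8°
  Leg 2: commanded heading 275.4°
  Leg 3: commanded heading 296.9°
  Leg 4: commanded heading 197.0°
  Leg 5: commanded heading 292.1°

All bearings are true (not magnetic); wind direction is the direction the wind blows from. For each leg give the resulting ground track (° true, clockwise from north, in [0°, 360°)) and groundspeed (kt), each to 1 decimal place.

Leg 1: heading 126.8°; drift +2.1° → track 128.9°, groundspeed 189.3 kt
Leg 2: heading 275.4°; drift +1.5° → track 276.9°, groundspeed 236.0 kt
Leg 3: heading 296.9°; drift -0.7° → track 296.2°, groundspeed 236.7 kt
Leg 4: heading 197.0°; drift +6.6° → track 203.6°, groundspeed 212.4 kt
Leg 5: heading 292.1°; drift -0.2° → track 291.9°, groundspeed 236.8 kt

Leg 1: track=128.9°, groundspeed=189.3 kt
Leg 2: track=276.9°, groundspeed=236.0 kt
Leg 3: track=296.2°, groundspeed=236.7 kt
Leg 4: track=203.6°, groundspeed=212.4 kt
Leg 5: track=291.9°, groundspeed=236.8 kt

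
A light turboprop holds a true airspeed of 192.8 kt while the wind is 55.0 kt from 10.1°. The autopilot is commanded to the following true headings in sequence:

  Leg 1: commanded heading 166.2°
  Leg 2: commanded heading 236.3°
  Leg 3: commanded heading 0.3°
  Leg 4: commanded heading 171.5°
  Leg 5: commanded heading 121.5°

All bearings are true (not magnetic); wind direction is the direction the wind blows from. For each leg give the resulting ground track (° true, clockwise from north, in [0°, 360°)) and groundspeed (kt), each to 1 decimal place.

Leg 1: heading 166.2°; drift +5.2° → track 171.4°, groundspeed 244.1 kt
Leg 2: heading 236.3°; drift -9.8° → track 226.5°, groundspeed 234.3 kt
Leg 3: heading 0.3°; drift -3.9° → track 356.4°, groundspeed 138.9 kt
Leg 4: heading 171.5°; drift +4.1° → track 175.6°, groundspeed 245.6 kt
Leg 5: heading 121.5°; drift +13.5° → track 135.0°, groundspeed 218.9 kt

Leg 1: track=171.4°, groundspeed=244.1 kt
Leg 2: track=226.5°, groundspeed=234.3 kt
Leg 3: track=356.4°, groundspeed=138.9 kt
Leg 4: track=175.6°, groundspeed=245.6 kt
Leg 5: track=135.0°, groundspeed=218.9 kt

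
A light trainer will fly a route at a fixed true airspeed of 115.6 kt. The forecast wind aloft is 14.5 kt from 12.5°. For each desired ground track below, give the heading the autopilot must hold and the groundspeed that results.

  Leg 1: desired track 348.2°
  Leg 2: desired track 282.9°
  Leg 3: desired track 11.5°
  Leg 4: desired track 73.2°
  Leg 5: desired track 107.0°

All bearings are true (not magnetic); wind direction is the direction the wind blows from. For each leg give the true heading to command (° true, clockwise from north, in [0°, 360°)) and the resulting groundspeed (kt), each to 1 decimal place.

Leg 1: desired track 348.2°; wind correction +3.0° → command heading 351.2°, groundspeed 102.2 kt
Leg 2: desired track 282.9°; wind correction +7.2° → command heading 290.1°, groundspeed 114.6 kt
Leg 3: desired track 11.5°; wind correction +0.1° → command heading 11.6°, groundspeed 101.1 kt
Leg 4: desired track 73.2°; wind correction -6.3° → command heading 66.9°, groundspeed 107.8 kt
Leg 5: desired track 107.0°; wind correction -7.2° → command heading 99.8°, groundspeed 115.8 kt

Leg 1: heading=351.2°, groundspeed=102.2 kt
Leg 2: heading=290.1°, groundspeed=114.6 kt
Leg 3: heading=11.6°, groundspeed=101.1 kt
Leg 4: heading=66.9°, groundspeed=107.8 kt
Leg 5: heading=99.8°, groundspeed=115.8 kt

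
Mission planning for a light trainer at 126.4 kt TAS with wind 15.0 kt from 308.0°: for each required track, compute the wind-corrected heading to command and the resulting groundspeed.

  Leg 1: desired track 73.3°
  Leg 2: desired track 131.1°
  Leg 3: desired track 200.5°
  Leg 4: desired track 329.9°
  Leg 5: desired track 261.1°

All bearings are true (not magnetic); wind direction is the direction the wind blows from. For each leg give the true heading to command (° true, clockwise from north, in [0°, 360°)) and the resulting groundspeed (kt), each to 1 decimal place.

Leg 1: heading=67.7°, groundspeed=134.5 kt
Leg 2: heading=131.5°, groundspeed=141.4 kt
Leg 3: heading=207.0°, groundspeed=130.1 kt
Leg 4: heading=327.4°, groundspeed=112.4 kt
Leg 5: heading=266.1°, groundspeed=115.7 kt

Leg 1: desired track 73.3°; wind correction -5.6° → command heading 67.7°, groundspeed 134.5 kt
Leg 2: desired track 131.1°; wind correction +0.4° → command heading 131.5°, groundspeed 141.4 kt
Leg 3: desired track 200.5°; wind correction +6.5° → command heading 207.0°, groundspeed 130.1 kt
Leg 4: desired track 329.9°; wind correction -2.5° → command heading 327.4°, groundspeed 112.4 kt
Leg 5: desired track 261.1°; wind correction +5.0° → command heading 266.1°, groundspeed 115.7 kt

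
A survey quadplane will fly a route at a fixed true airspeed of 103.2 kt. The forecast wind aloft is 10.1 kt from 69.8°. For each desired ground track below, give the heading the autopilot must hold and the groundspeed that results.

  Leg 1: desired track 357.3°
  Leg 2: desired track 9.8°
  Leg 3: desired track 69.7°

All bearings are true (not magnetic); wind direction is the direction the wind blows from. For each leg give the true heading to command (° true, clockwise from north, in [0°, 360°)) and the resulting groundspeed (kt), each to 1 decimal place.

Leg 1: heading=2.7°, groundspeed=99.7 kt
Leg 2: heading=14.7°, groundspeed=97.8 kt
Leg 3: heading=69.7°, groundspeed=93.1 kt

Leg 1: desired track 357.3°; wind correction +5.4° → command heading 2.7°, groundspeed 99.7 kt
Leg 2: desired track 9.8°; wind correction +4.9° → command heading 14.7°, groundspeed 97.8 kt
Leg 3: desired track 69.7°; wind correction +0.0° → command heading 69.7°, groundspeed 93.1 kt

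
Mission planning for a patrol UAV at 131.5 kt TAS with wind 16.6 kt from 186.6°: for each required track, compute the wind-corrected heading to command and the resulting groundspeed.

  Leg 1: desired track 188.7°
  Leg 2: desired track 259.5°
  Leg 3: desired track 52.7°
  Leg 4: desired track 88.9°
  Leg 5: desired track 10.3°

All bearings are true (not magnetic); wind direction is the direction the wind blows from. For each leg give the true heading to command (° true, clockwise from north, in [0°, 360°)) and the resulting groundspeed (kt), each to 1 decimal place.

Leg 1: desired track 188.7°; wind correction -0.3° → command heading 188.4°, groundspeed 114.9 kt
Leg 2: desired track 259.5°; wind correction -6.9° → command heading 252.6°, groundspeed 125.7 kt
Leg 3: desired track 52.7°; wind correction +5.2° → command heading 57.9°, groundspeed 142.5 kt
Leg 4: desired track 88.9°; wind correction +7.2° → command heading 96.1°, groundspeed 132.7 kt
Leg 5: desired track 10.3°; wind correction +0.5° → command heading 10.8°, groundspeed 148.1 kt

Leg 1: heading=188.4°, groundspeed=114.9 kt
Leg 2: heading=252.6°, groundspeed=125.7 kt
Leg 3: heading=57.9°, groundspeed=142.5 kt
Leg 4: heading=96.1°, groundspeed=132.7 kt
Leg 5: heading=10.8°, groundspeed=148.1 kt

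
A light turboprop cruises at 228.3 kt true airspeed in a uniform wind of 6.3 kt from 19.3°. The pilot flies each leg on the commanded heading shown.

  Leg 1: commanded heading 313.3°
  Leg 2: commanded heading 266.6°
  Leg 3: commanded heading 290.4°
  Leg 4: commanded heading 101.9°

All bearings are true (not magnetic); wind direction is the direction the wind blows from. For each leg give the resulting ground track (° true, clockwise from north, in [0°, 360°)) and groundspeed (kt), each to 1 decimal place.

Leg 1: track=311.8°, groundspeed=225.8 kt
Leg 2: track=265.2°, groundspeed=230.8 kt
Leg 3: track=288.8°, groundspeed=228.3 kt
Leg 4: track=103.5°, groundspeed=227.6 kt

Leg 1: heading 313.3°; drift -1.5° → track 311.8°, groundspeed 225.8 kt
Leg 2: heading 266.6°; drift -1.4° → track 265.2°, groundspeed 230.8 kt
Leg 3: heading 290.4°; drift -1.6° → track 288.8°, groundspeed 228.3 kt
Leg 4: heading 101.9°; drift +1.6° → track 103.5°, groundspeed 227.6 kt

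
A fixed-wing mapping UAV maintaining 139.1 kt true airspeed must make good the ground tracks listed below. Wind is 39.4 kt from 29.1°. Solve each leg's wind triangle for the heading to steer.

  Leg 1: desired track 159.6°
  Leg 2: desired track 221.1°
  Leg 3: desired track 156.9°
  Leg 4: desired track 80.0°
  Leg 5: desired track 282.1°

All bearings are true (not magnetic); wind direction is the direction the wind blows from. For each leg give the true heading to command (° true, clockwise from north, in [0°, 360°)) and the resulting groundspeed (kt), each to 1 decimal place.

Leg 1: desired track 159.6°; wind correction -12.4° → command heading 147.2°, groundspeed 161.4 kt
Leg 2: desired track 221.1°; wind correction +3.4° → command heading 224.5°, groundspeed 177.4 kt
Leg 3: desired track 156.9°; wind correction -12.9° → command heading 144.0°, groundspeed 159.7 kt
Leg 4: desired track 80.0°; wind correction -12.7° → command heading 67.3°, groundspeed 110.8 kt
Leg 5: desired track 282.1°; wind correction +15.7° → command heading 297.8°, groundspeed 145.4 kt

Leg 1: heading=147.2°, groundspeed=161.4 kt
Leg 2: heading=224.5°, groundspeed=177.4 kt
Leg 3: heading=144.0°, groundspeed=159.7 kt
Leg 4: heading=67.3°, groundspeed=110.8 kt
Leg 5: heading=297.8°, groundspeed=145.4 kt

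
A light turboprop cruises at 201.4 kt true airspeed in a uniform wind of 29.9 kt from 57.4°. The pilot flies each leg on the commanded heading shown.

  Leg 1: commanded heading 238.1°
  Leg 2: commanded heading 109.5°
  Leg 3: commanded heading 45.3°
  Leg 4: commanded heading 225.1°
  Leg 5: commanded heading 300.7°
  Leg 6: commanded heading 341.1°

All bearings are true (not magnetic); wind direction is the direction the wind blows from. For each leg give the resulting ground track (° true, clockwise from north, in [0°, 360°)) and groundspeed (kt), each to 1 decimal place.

Leg 1: heading 238.1°; drift -0.1° → track 238.0°, groundspeed 231.3 kt
Leg 2: heading 109.5°; drift +7.3° → track 116.8°, groundspeed 184.5 kt
Leg 3: heading 45.3°; drift -2.1° → track 43.2°, groundspeed 172.3 kt
Leg 4: heading 225.1°; drift +1.6° → track 226.7°, groundspeed 230.7 kt
Leg 5: heading 300.7°; drift -7.1° → track 293.6°, groundspeed 216.5 kt
Leg 6: heading 341.1°; drift -8.5° → track 332.6°, groundspeed 196.5 kt

Leg 1: track=238.0°, groundspeed=231.3 kt
Leg 2: track=116.8°, groundspeed=184.5 kt
Leg 3: track=43.2°, groundspeed=172.3 kt
Leg 4: track=226.7°, groundspeed=230.7 kt
Leg 5: track=293.6°, groundspeed=216.5 kt
Leg 6: track=332.6°, groundspeed=196.5 kt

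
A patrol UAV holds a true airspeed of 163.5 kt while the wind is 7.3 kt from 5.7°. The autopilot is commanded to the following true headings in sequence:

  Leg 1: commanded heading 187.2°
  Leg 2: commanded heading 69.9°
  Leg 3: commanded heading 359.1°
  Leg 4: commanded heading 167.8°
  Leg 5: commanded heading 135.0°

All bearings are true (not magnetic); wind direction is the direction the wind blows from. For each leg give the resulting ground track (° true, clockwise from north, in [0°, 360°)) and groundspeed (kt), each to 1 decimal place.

Leg 1: track=187.1°, groundspeed=170.8 kt
Leg 2: track=72.2°, groundspeed=160.5 kt
Leg 3: track=358.8°, groundspeed=156.3 kt
Leg 4: track=168.6°, groundspeed=170.5 kt
Leg 5: track=136.9°, groundspeed=168.2 kt

Leg 1: heading 187.2°; drift -0.1° → track 187.1°, groundspeed 170.8 kt
Leg 2: heading 69.9°; drift +2.3° → track 72.2°, groundspeed 160.5 kt
Leg 3: heading 359.1°; drift -0.3° → track 358.8°, groundspeed 156.3 kt
Leg 4: heading 167.8°; drift +0.8° → track 168.6°, groundspeed 170.5 kt
Leg 5: heading 135.0°; drift +1.9° → track 136.9°, groundspeed 168.2 kt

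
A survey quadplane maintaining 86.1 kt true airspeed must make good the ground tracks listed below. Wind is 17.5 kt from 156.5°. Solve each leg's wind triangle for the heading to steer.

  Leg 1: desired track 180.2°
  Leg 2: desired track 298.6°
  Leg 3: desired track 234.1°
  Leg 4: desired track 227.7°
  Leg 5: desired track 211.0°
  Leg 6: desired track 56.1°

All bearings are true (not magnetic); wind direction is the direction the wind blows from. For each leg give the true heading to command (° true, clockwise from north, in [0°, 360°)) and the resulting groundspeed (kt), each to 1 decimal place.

Leg 1: heading=175.5°, groundspeed=69.8 kt
Leg 2: heading=291.4°, groundspeed=99.2 kt
Leg 3: heading=222.7°, groundspeed=80.6 kt
Leg 4: heading=216.6°, groundspeed=78.9 kt
Leg 5: heading=201.5°, groundspeed=74.8 kt
Leg 6: heading=67.6°, groundspeed=87.5 kt

Leg 1: desired track 180.2°; wind correction -4.7° → command heading 175.5°, groundspeed 69.8 kt
Leg 2: desired track 298.6°; wind correction -7.2° → command heading 291.4°, groundspeed 99.2 kt
Leg 3: desired track 234.1°; wind correction -11.4° → command heading 222.7°, groundspeed 80.6 kt
Leg 4: desired track 227.7°; wind correction -11.1° → command heading 216.6°, groundspeed 78.9 kt
Leg 5: desired track 211.0°; wind correction -9.5° → command heading 201.5°, groundspeed 74.8 kt
Leg 6: desired track 56.1°; wind correction +11.5° → command heading 67.6°, groundspeed 87.5 kt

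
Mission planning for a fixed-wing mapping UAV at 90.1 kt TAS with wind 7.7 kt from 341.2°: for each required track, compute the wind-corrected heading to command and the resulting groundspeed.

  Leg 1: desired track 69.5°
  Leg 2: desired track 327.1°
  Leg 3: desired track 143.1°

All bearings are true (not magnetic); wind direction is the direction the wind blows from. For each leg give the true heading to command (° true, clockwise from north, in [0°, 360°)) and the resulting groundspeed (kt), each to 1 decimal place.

Leg 1: heading=64.6°, groundspeed=89.5 kt
Leg 2: heading=328.3°, groundspeed=82.6 kt
Leg 3: heading=141.6°, groundspeed=97.4 kt

Leg 1: desired track 69.5°; wind correction -4.9° → command heading 64.6°, groundspeed 89.5 kt
Leg 2: desired track 327.1°; wind correction +1.2° → command heading 328.3°, groundspeed 82.6 kt
Leg 3: desired track 143.1°; wind correction -1.5° → command heading 141.6°, groundspeed 97.4 kt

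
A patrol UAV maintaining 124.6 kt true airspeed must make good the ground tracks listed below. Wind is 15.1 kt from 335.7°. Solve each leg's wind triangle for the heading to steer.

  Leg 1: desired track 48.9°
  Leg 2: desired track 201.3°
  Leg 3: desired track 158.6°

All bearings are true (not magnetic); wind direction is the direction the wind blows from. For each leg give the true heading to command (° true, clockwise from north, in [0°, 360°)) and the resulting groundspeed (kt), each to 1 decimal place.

Leg 1: desired track 48.9°; wind correction -6.7° → command heading 42.2°, groundspeed 119.4 kt
Leg 2: desired track 201.3°; wind correction +5.0° → command heading 206.3°, groundspeed 134.7 kt
Leg 3: desired track 158.6°; wind correction +0.4° → command heading 159.0°, groundspeed 139.7 kt

Leg 1: heading=42.2°, groundspeed=119.4 kt
Leg 2: heading=206.3°, groundspeed=134.7 kt
Leg 3: heading=159.0°, groundspeed=139.7 kt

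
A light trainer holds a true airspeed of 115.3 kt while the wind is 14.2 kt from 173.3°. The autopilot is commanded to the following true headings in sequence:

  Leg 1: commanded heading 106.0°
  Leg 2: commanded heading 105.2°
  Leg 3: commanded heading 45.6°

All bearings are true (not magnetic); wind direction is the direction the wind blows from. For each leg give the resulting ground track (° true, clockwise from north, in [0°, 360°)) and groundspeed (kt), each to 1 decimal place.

Leg 1: track=99.2°, groundspeed=110.6 kt
Leg 2: track=98.4°, groundspeed=110.8 kt
Leg 3: track=40.4°, groundspeed=124.5 kt

Leg 1: heading 106.0°; drift -6.8° → track 99.2°, groundspeed 110.6 kt
Leg 2: heading 105.2°; drift -6.8° → track 98.4°, groundspeed 110.8 kt
Leg 3: heading 45.6°; drift -5.2° → track 40.4°, groundspeed 124.5 kt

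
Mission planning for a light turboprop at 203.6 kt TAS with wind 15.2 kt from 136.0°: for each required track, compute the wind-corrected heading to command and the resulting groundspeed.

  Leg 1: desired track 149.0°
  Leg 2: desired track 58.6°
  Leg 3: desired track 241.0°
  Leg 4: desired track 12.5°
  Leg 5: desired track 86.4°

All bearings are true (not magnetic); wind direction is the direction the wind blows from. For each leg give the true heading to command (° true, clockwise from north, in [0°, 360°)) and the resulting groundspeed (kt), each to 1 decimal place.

Leg 1: desired track 149.0°; wind correction -1.0° → command heading 148.0°, groundspeed 188.8 kt
Leg 2: desired track 58.6°; wind correction +4.2° → command heading 62.8°, groundspeed 199.7 kt
Leg 3: desired track 241.0°; wind correction -4.1° → command heading 236.9°, groundspeed 207.0 kt
Leg 4: desired track 12.5°; wind correction +3.6° → command heading 16.1°, groundspeed 211.6 kt
Leg 5: desired track 86.4°; wind correction +3.3° → command heading 89.7°, groundspeed 193.4 kt

Leg 1: heading=148.0°, groundspeed=188.8 kt
Leg 2: heading=62.8°, groundspeed=199.7 kt
Leg 3: heading=236.9°, groundspeed=207.0 kt
Leg 4: heading=16.1°, groundspeed=211.6 kt
Leg 5: heading=89.7°, groundspeed=193.4 kt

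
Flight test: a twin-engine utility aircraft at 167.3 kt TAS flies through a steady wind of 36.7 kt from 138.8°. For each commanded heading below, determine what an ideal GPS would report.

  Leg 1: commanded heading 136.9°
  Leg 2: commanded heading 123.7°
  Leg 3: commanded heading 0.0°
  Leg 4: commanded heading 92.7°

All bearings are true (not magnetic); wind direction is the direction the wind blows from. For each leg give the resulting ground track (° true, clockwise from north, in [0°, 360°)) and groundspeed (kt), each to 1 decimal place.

Leg 1: track=136.4°, groundspeed=130.6 kt
Leg 2: track=119.6°, groundspeed=132.2 kt
Leg 3: track=352.9°, groundspeed=196.4 kt
Leg 4: track=82.1°, groundspeed=144.3 kt

Leg 1: heading 136.9°; drift -0.5° → track 136.4°, groundspeed 130.6 kt
Leg 2: heading 123.7°; drift -4.1° → track 119.6°, groundspeed 132.2 kt
Leg 3: heading 0.0°; drift -7.1° → track 352.9°, groundspeed 196.4 kt
Leg 4: heading 92.7°; drift -10.6° → track 82.1°, groundspeed 144.3 kt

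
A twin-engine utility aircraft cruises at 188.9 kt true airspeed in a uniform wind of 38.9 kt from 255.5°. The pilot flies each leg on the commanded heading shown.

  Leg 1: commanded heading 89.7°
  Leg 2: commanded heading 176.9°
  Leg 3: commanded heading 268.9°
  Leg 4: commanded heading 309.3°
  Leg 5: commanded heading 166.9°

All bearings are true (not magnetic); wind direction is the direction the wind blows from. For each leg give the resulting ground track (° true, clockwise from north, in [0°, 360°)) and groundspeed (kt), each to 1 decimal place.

Leg 1: heading 89.7°; drift -2.4° → track 87.3°, groundspeed 226.8 kt
Leg 2: heading 176.9°; drift -11.9° → track 165.0°, groundspeed 185.2 kt
Leg 3: heading 268.9°; drift +3.4° → track 272.3°, groundspeed 151.3 kt
Leg 4: heading 309.3°; drift +10.7° → track 320.0°, groundspeed 168.9 kt
Leg 5: heading 166.9°; drift -11.7° → track 155.2°, groundspeed 191.9 kt

Leg 1: track=87.3°, groundspeed=226.8 kt
Leg 2: track=165.0°, groundspeed=185.2 kt
Leg 3: track=272.3°, groundspeed=151.3 kt
Leg 4: track=320.0°, groundspeed=168.9 kt
Leg 5: track=155.2°, groundspeed=191.9 kt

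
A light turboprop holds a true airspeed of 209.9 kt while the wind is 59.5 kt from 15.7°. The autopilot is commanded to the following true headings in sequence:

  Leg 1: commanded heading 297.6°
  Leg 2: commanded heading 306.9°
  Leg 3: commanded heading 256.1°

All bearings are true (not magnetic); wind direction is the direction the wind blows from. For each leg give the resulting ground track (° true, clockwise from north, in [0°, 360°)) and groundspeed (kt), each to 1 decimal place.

Leg 1: heading 297.6°; drift -16.4° → track 281.2°, groundspeed 206.0 kt
Leg 2: heading 306.9°; drift -16.4° → track 290.5°, groundspeed 196.4 kt
Leg 3: heading 256.1°; drift -12.2° → track 243.9°, groundspeed 244.8 kt

Leg 1: track=281.2°, groundspeed=206.0 kt
Leg 2: track=290.5°, groundspeed=196.4 kt
Leg 3: track=243.9°, groundspeed=244.8 kt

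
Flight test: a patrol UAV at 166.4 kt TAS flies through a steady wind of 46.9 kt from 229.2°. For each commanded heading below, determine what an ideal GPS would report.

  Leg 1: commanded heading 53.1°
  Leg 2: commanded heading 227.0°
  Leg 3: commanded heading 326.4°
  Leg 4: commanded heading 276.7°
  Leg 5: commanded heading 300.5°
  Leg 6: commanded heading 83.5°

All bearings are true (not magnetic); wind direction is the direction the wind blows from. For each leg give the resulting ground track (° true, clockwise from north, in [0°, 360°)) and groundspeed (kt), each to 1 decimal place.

Leg 1: heading 53.1°; drift -0.9° → track 52.2°, groundspeed 213.2 kt
Leg 2: heading 227.0°; drift -0.9° → track 226.1°, groundspeed 119.5 kt
Leg 3: heading 326.4°; drift +15.1° → track 341.5°, groundspeed 178.5 kt
Leg 4: heading 276.7°; drift +14.4° → track 291.1°, groundspeed 139.1 kt
Leg 5: heading 300.5°; drift +16.4° → track 316.9°, groundspeed 157.7 kt
Leg 6: heading 83.5°; drift -7.3° → track 76.2°, groundspeed 206.8 kt

Leg 1: track=52.2°, groundspeed=213.2 kt
Leg 2: track=226.1°, groundspeed=119.5 kt
Leg 3: track=341.5°, groundspeed=178.5 kt
Leg 4: track=291.1°, groundspeed=139.1 kt
Leg 5: track=316.9°, groundspeed=157.7 kt
Leg 6: track=76.2°, groundspeed=206.8 kt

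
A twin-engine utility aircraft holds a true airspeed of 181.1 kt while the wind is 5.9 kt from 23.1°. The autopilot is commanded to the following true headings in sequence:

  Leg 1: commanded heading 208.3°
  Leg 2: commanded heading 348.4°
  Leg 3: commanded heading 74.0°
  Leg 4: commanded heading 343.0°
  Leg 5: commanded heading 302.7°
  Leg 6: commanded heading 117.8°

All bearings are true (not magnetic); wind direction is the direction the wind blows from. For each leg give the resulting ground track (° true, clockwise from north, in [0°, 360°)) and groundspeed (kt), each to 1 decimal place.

Leg 1: track=208.1°, groundspeed=187.0 kt
Leg 2: track=347.3°, groundspeed=176.3 kt
Leg 3: track=75.5°, groundspeed=177.4 kt
Leg 4: track=341.8°, groundspeed=176.6 kt
Leg 5: track=300.9°, groundspeed=180.2 kt
Leg 6: track=119.7°, groundspeed=181.7 kt

Leg 1: heading 208.3°; drift -0.2° → track 208.1°, groundspeed 187.0 kt
Leg 2: heading 348.4°; drift -1.1° → track 347.3°, groundspeed 176.3 kt
Leg 3: heading 74.0°; drift +1.5° → track 75.5°, groundspeed 177.4 kt
Leg 4: heading 343.0°; drift -1.2° → track 341.8°, groundspeed 176.6 kt
Leg 5: heading 302.7°; drift -1.8° → track 300.9°, groundspeed 180.2 kt
Leg 6: heading 117.8°; drift +1.9° → track 119.7°, groundspeed 181.7 kt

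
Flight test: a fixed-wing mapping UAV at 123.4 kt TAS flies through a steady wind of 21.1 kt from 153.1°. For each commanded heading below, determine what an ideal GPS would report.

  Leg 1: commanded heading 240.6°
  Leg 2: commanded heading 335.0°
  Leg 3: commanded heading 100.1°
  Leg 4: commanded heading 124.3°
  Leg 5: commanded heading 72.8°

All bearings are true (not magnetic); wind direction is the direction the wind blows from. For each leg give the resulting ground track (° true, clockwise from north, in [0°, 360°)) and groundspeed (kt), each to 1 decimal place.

Leg 1: track=250.4°, groundspeed=124.3 kt
Leg 2: track=334.7°, groundspeed=144.5 kt
Leg 3: track=91.4°, groundspeed=112.0 kt
Leg 4: track=118.8°, groundspeed=105.4 kt
Leg 5: track=63.0°, groundspeed=121.6 kt

Leg 1: heading 240.6°; drift +9.8° → track 250.4°, groundspeed 124.3 kt
Leg 2: heading 335.0°; drift -0.3° → track 334.7°, groundspeed 144.5 kt
Leg 3: heading 100.1°; drift -8.7° → track 91.4°, groundspeed 112.0 kt
Leg 4: heading 124.3°; drift -5.5° → track 118.8°, groundspeed 105.4 kt
Leg 5: heading 72.8°; drift -9.8° → track 63.0°, groundspeed 121.6 kt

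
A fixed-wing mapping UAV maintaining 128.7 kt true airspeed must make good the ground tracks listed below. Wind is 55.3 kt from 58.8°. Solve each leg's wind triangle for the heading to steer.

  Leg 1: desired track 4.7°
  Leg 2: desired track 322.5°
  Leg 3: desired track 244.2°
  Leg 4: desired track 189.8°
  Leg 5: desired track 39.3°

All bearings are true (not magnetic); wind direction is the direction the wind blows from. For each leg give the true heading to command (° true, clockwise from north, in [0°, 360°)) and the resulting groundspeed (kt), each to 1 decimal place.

Leg 1: heading=25.1°, groundspeed=88.2 kt
Leg 2: heading=347.8°, groundspeed=122.4 kt
Leg 3: heading=246.5°, groundspeed=183.6 kt
Leg 4: heading=170.9°, groundspeed=158.0 kt
Leg 5: heading=47.5°, groundspeed=75.2 kt

Leg 1: desired track 4.7°; wind correction +20.4° → command heading 25.1°, groundspeed 88.2 kt
Leg 2: desired track 322.5°; wind correction +25.3° → command heading 347.8°, groundspeed 122.4 kt
Leg 3: desired track 244.2°; wind correction +2.3° → command heading 246.5°, groundspeed 183.6 kt
Leg 4: desired track 189.8°; wind correction -18.9° → command heading 170.9°, groundspeed 158.0 kt
Leg 5: desired track 39.3°; wind correction +8.2° → command heading 47.5°, groundspeed 75.2 kt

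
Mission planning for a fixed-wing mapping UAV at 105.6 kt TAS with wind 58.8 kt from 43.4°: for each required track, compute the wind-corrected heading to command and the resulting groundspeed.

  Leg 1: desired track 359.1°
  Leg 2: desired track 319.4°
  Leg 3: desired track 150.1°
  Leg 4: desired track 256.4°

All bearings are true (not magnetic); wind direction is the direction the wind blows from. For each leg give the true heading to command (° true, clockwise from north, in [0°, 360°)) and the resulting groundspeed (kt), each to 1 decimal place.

Leg 1: heading=22.0°, groundspeed=55.2 kt
Leg 2: heading=353.0°, groundspeed=81.8 kt
Leg 3: heading=117.9°, groundspeed=106.2 kt
Leg 4: heading=274.1°, groundspeed=149.9 kt

Leg 1: desired track 359.1°; wind correction +22.9° → command heading 22.0°, groundspeed 55.2 kt
Leg 2: desired track 319.4°; wind correction +33.6° → command heading 353.0°, groundspeed 81.8 kt
Leg 3: desired track 150.1°; wind correction -32.2° → command heading 117.9°, groundspeed 106.2 kt
Leg 4: desired track 256.4°; wind correction +17.7° → command heading 274.1°, groundspeed 149.9 kt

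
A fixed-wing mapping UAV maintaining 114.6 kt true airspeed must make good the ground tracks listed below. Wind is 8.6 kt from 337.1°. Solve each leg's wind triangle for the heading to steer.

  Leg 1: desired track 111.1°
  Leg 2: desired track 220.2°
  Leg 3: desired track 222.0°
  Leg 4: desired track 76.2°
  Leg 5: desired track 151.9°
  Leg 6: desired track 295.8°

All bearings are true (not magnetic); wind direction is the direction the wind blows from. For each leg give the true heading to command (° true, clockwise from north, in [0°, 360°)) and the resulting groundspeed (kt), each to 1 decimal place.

Leg 1: desired track 111.1°; wind correction -3.1° → command heading 108.0°, groundspeed 120.4 kt
Leg 2: desired track 220.2°; wind correction +3.8° → command heading 224.0°, groundspeed 118.2 kt
Leg 3: desired track 222.0°; wind correction +3.9° → command heading 225.9°, groundspeed 118.0 kt
Leg 4: desired track 76.2°; wind correction -4.2° → command heading 72.0°, groundspeed 115.6 kt
Leg 5: desired track 151.9°; wind correction -0.4° → command heading 151.5°, groundspeed 123.2 kt
Leg 6: desired track 295.8°; wind correction +2.8° → command heading 298.6°, groundspeed 108.0 kt

Leg 1: heading=108.0°, groundspeed=120.4 kt
Leg 2: heading=224.0°, groundspeed=118.2 kt
Leg 3: heading=225.9°, groundspeed=118.0 kt
Leg 4: heading=72.0°, groundspeed=115.6 kt
Leg 5: heading=151.5°, groundspeed=123.2 kt
Leg 6: heading=298.6°, groundspeed=108.0 kt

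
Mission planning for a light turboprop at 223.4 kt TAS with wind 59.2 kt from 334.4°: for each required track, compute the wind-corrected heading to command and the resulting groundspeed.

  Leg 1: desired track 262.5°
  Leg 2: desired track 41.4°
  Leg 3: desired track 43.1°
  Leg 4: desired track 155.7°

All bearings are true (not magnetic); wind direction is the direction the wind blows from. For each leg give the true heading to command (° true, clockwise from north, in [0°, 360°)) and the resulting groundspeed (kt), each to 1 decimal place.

Leg 1: heading=277.1°, groundspeed=197.8 kt
Leg 2: heading=27.3°, groundspeed=193.5 kt
Leg 3: heading=28.8°, groundspeed=195.0 kt
Leg 4: heading=156.0°, groundspeed=282.6 kt

Leg 1: desired track 262.5°; wind correction +14.6° → command heading 277.1°, groundspeed 197.8 kt
Leg 2: desired track 41.4°; wind correction -14.1° → command heading 27.3°, groundspeed 193.5 kt
Leg 3: desired track 43.1°; wind correction -14.3° → command heading 28.8°, groundspeed 195.0 kt
Leg 4: desired track 155.7°; wind correction +0.3° → command heading 156.0°, groundspeed 282.6 kt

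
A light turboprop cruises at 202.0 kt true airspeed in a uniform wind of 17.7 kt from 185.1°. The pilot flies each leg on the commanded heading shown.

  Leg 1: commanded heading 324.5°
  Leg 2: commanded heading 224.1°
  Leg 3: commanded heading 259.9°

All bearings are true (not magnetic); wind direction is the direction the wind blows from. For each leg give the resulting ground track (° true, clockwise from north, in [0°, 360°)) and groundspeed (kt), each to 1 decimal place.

Leg 1: heading 324.5°; drift +3.1° → track 327.6°, groundspeed 215.7 kt
Leg 2: heading 224.1°; drift +3.4° → track 227.5°, groundspeed 188.6 kt
Leg 3: heading 259.9°; drift +4.9° → track 264.8°, groundspeed 198.1 kt

Leg 1: track=327.6°, groundspeed=215.7 kt
Leg 2: track=227.5°, groundspeed=188.6 kt
Leg 3: track=264.8°, groundspeed=198.1 kt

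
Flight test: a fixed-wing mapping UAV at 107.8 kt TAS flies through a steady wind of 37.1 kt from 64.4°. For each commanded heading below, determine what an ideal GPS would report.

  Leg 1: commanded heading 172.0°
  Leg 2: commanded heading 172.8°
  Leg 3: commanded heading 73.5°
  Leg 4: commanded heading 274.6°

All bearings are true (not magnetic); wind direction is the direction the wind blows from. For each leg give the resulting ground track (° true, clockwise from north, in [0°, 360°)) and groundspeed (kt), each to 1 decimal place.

Leg 1: heading 172.0°; drift +16.5° → track 188.5°, groundspeed 124.2 kt
Leg 2: heading 172.8°; drift +16.4° → track 189.2°, groundspeed 124.6 kt
Leg 3: heading 73.5°; drift +4.7° → track 78.2°, groundspeed 71.4 kt
Leg 4: heading 274.6°; drift -7.6° → track 267.0°, groundspeed 141.1 kt

Leg 1: track=188.5°, groundspeed=124.2 kt
Leg 2: track=189.2°, groundspeed=124.6 kt
Leg 3: track=78.2°, groundspeed=71.4 kt
Leg 4: track=267.0°, groundspeed=141.1 kt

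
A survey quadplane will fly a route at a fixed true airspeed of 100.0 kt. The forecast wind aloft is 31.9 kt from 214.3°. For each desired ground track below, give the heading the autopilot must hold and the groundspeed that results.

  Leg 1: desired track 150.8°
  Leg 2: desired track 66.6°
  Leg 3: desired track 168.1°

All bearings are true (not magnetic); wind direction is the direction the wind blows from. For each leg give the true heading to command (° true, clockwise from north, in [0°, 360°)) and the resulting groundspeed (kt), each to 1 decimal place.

Leg 1: desired track 150.8°; wind correction +16.6° → command heading 167.4°, groundspeed 81.6 kt
Leg 2: desired track 66.6°; wind correction +9.8° → command heading 76.4°, groundspeed 125.5 kt
Leg 3: desired track 168.1°; wind correction +13.3° → command heading 181.4°, groundspeed 75.2 kt

Leg 1: heading=167.4°, groundspeed=81.6 kt
Leg 2: heading=76.4°, groundspeed=125.5 kt
Leg 3: heading=181.4°, groundspeed=75.2 kt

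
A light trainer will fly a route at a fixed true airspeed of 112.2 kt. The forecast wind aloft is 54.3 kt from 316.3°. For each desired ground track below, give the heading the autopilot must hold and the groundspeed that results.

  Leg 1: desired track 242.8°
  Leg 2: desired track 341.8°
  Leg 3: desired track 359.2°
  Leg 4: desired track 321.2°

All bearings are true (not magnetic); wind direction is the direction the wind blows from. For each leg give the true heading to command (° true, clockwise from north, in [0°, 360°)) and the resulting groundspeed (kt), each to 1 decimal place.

Leg 1: desired track 242.8°; wind correction +27.6° → command heading 270.4°, groundspeed 84.0 kt
Leg 2: desired track 341.8°; wind correction -12.0° → command heading 329.8°, groundspeed 60.7 kt
Leg 3: desired track 359.2°; wind correction -19.2° → command heading 340.0°, groundspeed 66.2 kt
Leg 4: desired track 321.2°; wind correction -2.4° → command heading 318.8°, groundspeed 58.0 kt

Leg 1: heading=270.4°, groundspeed=84.0 kt
Leg 2: heading=329.8°, groundspeed=60.7 kt
Leg 3: heading=340.0°, groundspeed=66.2 kt
Leg 4: heading=318.8°, groundspeed=58.0 kt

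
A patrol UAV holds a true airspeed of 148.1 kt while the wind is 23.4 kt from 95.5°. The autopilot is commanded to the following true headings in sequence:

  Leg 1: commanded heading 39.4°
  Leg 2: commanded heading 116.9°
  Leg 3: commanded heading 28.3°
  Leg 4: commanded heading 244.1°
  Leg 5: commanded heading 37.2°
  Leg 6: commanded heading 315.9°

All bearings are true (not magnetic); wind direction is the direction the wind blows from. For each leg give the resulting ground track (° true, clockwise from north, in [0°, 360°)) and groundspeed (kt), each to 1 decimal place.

Leg 1: heading 39.4°; drift -8.2° → track 31.2°, groundspeed 136.4 kt
Leg 2: heading 116.9°; drift +3.9° → track 120.8°, groundspeed 126.6 kt
Leg 3: heading 28.3°; drift -8.8° → track 19.5°, groundspeed 140.7 kt
Leg 4: heading 244.1°; drift +4.1° → track 248.2°, groundspeed 168.5 kt
Leg 5: heading 37.2°; drift -8.3° → track 28.9°, groundspeed 137.3 kt
Leg 6: heading 315.9°; drift -5.2° → track 310.7°, groundspeed 166.6 kt

Leg 1: track=31.2°, groundspeed=136.4 kt
Leg 2: track=120.8°, groundspeed=126.6 kt
Leg 3: track=19.5°, groundspeed=140.7 kt
Leg 4: track=248.2°, groundspeed=168.5 kt
Leg 5: track=28.9°, groundspeed=137.3 kt
Leg 6: track=310.7°, groundspeed=166.6 kt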